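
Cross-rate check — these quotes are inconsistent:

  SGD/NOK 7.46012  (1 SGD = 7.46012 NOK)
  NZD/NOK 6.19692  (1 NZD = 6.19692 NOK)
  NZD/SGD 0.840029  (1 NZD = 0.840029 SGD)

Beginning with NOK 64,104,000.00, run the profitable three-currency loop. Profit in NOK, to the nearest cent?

Profitable loop is NOK → NZD → SGD → NOK:
NOK 64,104,000.00 ÷ 6.19692 = NZD 10,344,493.72
NZD 10,344,493.72 × 0.840029 = SGD 8,689,674.71
SGD 8,689,674.71 × 7.46012 = NOK 64,826,016.11
Profit = NOK 64,826,016.11 − NOK 64,104,000.00

Profit: NOK 722,016.11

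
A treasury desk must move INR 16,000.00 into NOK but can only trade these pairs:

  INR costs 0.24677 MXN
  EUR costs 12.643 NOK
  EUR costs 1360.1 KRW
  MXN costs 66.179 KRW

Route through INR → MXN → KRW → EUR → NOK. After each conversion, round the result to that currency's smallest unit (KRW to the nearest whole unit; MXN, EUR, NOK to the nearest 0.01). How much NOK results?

NOK 2,428.97

INR 16,000.00 × 0.24677 = MXN 3,948.32
MXN 3,948.32 × 66.179 = KRW 261,296
KRW 261,296 ÷ 1360.1 = EUR 192.12
EUR 192.12 × 12.643 = NOK 2,428.97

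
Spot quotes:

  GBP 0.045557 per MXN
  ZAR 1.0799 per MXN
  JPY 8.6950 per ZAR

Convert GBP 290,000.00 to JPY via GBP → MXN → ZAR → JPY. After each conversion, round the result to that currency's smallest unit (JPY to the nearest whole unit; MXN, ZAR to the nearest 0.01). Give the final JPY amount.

GBP 290,000.00 ÷ 0.045557 = MXN 6,365,651.82
MXN 6,365,651.82 × 1.0799 = ZAR 6,874,267.40
ZAR 6,874,267.40 × 8.6950 = JPY 59,771,755

JPY 59,771,755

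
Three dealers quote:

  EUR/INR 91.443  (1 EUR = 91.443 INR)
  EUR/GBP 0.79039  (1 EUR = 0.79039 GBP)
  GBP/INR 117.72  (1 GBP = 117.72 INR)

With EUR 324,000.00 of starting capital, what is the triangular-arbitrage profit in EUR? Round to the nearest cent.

Profit: EUR 5,675.17

Profitable loop is EUR → GBP → INR → EUR:
EUR 324,000.00 × 0.79039 = GBP 256,086.36
GBP 256,086.36 × 117.72 = INR 30,146,486.30
INR 30,146,486.30 ÷ 91.443 = EUR 329,675.17
Profit = EUR 329,675.17 − EUR 324,000.00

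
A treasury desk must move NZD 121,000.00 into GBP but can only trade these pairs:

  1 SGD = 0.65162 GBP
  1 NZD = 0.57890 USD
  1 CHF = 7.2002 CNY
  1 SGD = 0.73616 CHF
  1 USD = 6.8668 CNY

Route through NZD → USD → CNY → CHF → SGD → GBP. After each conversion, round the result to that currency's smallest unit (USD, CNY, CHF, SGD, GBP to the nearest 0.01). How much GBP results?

GBP 59,131.78

NZD 121,000.00 × 0.57890 = USD 70,046.90
USD 70,046.90 × 6.8668 = CNY 480,998.05
CNY 480,998.05 ÷ 7.2002 = CHF 66,803.43
CHF 66,803.43 ÷ 0.73616 = SGD 90,745.80
SGD 90,745.80 × 0.65162 = GBP 59,131.78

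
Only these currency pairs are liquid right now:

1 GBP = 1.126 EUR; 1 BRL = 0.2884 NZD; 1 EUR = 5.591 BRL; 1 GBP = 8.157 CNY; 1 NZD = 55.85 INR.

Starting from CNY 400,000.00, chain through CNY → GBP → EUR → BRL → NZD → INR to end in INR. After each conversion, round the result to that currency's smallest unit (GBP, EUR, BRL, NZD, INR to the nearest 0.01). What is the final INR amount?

CNY 400,000.00 ÷ 8.157 = GBP 49,037.64
GBP 49,037.64 × 1.126 = EUR 55,216.38
EUR 55,216.38 × 5.591 = BRL 308,714.78
BRL 308,714.78 × 0.2884 = NZD 89,033.34
NZD 89,033.34 × 55.85 = INR 4,972,512.04

INR 4,972,512.04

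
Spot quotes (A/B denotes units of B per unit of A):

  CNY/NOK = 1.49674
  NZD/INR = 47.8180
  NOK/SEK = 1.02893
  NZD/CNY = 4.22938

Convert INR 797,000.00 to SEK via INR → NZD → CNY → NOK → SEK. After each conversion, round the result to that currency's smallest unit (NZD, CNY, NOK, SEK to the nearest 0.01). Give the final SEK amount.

INR 797,000.00 ÷ 47.8180 = NZD 16,667.36
NZD 16,667.36 × 4.22938 = CNY 70,492.60
CNY 70,492.60 × 1.49674 = NOK 105,509.09
NOK 105,509.09 × 1.02893 = SEK 108,561.47

SEK 108,561.47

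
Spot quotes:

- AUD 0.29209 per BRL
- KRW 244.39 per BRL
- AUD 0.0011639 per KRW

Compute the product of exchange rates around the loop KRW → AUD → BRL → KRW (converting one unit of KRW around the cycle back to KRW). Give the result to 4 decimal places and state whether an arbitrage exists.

Around KRW → AUD → BRL → KRW: 1 × 0.0011639 ÷ 0.29209 × 244.39 = 0.973828
Product < 1; profitable direction is KRW → BRL → AUD → KRW.

0.9738 (arbitrage exists)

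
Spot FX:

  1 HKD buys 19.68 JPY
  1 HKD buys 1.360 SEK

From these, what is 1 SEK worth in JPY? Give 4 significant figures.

1 SEK ÷ 1.360 = 0.735294 HKD
0.735294 HKD × 19.68 = 14.4706 JPY

SEK/JPY = 14.47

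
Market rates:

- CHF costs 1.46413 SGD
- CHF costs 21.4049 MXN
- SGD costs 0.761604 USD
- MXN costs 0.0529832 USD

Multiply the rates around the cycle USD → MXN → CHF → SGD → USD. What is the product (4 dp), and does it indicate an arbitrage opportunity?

0.9832 (arbitrage exists)

Around USD → MXN → CHF → SGD → USD: 1 ÷ 0.0529832 ÷ 21.4049 × 1.46413 × 0.761604 = 0.983235
Product < 1; profitable direction is USD → SGD → CHF → MXN → USD.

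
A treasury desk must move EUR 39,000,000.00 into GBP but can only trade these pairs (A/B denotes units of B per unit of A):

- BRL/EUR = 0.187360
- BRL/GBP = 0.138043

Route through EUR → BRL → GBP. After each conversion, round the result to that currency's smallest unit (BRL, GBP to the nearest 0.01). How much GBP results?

EUR 39,000,000.00 ÷ 0.187360 = BRL 208,155,422.72
BRL 208,155,422.72 × 0.138043 = GBP 28,734,399.02

GBP 28,734,399.02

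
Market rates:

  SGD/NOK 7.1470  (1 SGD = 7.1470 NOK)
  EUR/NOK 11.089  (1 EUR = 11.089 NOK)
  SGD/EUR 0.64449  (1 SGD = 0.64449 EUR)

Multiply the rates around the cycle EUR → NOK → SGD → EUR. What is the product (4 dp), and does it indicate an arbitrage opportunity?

1.0000 (no arbitrage)

Around EUR → NOK → SGD → EUR: 1 × 11.089 ÷ 7.1470 × 0.64449 = 0.999965
Product ≈ 1 (deviation 0.004%, within rounding noise).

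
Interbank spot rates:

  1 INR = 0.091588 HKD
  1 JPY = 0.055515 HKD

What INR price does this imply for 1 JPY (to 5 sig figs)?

1 JPY × 0.055515 = 0.055515 HKD
0.055515 HKD ÷ 0.091588 = 0.606138 INR

JPY/INR = 0.60614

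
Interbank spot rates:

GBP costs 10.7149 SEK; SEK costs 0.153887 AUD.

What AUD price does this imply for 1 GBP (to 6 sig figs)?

1 GBP × 10.7149 = 10.7149 SEK
10.7149 SEK × 0.153887 = 1.64888 AUD

GBP/AUD = 1.64888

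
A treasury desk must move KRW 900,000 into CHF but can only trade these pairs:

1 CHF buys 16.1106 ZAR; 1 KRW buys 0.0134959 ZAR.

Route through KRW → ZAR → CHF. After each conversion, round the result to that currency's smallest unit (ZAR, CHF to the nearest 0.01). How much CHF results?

CHF 753.93

KRW 900,000 × 0.0134959 = ZAR 12,146.31
ZAR 12,146.31 ÷ 16.1106 = CHF 753.93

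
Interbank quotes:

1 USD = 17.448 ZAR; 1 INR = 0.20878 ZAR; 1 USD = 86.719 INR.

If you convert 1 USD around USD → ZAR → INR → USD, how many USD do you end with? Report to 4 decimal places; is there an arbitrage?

Around USD → ZAR → INR → USD: 1 × 17.448 ÷ 0.20878 ÷ 86.719 = 0.963701
Product < 1; profitable direction is USD → INR → ZAR → USD.

0.9637 (arbitrage exists)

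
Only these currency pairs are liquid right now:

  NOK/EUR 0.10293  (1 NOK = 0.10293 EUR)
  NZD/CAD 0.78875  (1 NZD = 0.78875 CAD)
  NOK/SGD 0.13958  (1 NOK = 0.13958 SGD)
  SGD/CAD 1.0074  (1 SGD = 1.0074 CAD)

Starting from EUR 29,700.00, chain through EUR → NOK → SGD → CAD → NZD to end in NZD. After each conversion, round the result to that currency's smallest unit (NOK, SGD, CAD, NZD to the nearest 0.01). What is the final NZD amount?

NZD 51,439.92

EUR 29,700.00 ÷ 0.10293 = NOK 288,545.61
NOK 288,545.61 × 0.13958 = SGD 40,275.20
SGD 40,275.20 × 1.0074 = CAD 40,573.24
CAD 40,573.24 ÷ 0.78875 = NZD 51,439.92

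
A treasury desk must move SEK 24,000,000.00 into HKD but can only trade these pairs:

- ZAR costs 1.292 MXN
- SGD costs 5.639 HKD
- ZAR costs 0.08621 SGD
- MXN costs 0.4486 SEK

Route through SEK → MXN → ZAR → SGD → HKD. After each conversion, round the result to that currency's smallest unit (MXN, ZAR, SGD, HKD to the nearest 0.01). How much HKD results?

HKD 20,130,251.41

SEK 24,000,000.00 ÷ 0.4486 = MXN 53,499,777.08
MXN 53,499,777.08 ÷ 1.292 = ZAR 41,408,496.19
ZAR 41,408,496.19 × 0.08621 = SGD 3,569,826.46
SGD 3,569,826.46 × 5.639 = HKD 20,130,251.41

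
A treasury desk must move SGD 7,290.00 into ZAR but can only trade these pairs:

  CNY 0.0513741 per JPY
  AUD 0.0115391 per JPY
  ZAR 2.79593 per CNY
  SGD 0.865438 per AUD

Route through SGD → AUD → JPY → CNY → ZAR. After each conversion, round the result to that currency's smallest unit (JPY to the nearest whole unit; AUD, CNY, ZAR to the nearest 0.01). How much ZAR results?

SGD 7,290.00 ÷ 0.865438 = AUD 8,423.48
AUD 8,423.48 ÷ 0.0115391 = JPY 729,995
JPY 729,995 × 0.0513741 = CNY 37,502.84
CNY 37,502.84 × 2.79593 = ZAR 104,855.32

ZAR 104,855.32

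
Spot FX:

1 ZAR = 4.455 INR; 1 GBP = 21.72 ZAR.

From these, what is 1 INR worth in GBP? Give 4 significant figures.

INR/GBP = 0.01033

1 INR ÷ 4.455 = 0.224467 ZAR
0.224467 ZAR ÷ 21.72 = 0.0103346 GBP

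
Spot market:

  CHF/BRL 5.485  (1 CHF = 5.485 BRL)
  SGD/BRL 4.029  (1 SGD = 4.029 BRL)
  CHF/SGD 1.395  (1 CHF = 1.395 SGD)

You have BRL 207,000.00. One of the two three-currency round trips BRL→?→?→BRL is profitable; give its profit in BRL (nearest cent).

Profitable loop is BRL → CHF → SGD → BRL:
BRL 207,000.00 ÷ 5.485 = CHF 37,739.29
CHF 37,739.29 × 1.395 = SGD 52,646.31
SGD 52,646.31 × 4.029 = BRL 212,111.98
Profit = BRL 212,111.98 − BRL 207,000.00

Profit: BRL 5,111.98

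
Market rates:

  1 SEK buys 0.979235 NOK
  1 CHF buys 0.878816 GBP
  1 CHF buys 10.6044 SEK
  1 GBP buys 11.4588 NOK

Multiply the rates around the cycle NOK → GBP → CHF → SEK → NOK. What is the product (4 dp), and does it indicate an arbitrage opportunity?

1.0312 (arbitrage exists)

Around NOK → GBP → CHF → SEK → NOK: 1 ÷ 11.4588 ÷ 0.878816 × 10.6044 × 0.979235 = 1.031183
Product > 1; profitable direction is NOK → GBP → CHF → SEK → NOK.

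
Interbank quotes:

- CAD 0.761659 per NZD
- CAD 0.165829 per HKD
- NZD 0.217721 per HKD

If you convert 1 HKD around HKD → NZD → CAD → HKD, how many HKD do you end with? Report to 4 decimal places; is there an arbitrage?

1.0000 (no arbitrage)

Around HKD → NZD → CAD → HKD: 1 × 0.217721 × 0.761659 ÷ 0.165829 = 1.000001
Product ≈ 1 (deviation 0.000%, within rounding noise).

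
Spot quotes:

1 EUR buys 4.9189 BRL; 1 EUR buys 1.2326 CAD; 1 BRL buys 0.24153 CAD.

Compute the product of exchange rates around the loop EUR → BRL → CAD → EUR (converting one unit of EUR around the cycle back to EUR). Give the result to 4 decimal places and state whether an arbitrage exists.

0.9639 (arbitrage exists)

Around EUR → BRL → CAD → EUR: 1 × 4.9189 × 0.24153 ÷ 1.2326 = 0.963867
Product < 1; profitable direction is EUR → CAD → BRL → EUR.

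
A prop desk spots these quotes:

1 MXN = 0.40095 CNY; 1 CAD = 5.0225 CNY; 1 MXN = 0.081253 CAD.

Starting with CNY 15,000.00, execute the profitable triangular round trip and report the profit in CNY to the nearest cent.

Profit: CNY 267.24

Profitable loop is CNY → MXN → CAD → CNY:
CNY 15,000.00 ÷ 0.40095 = MXN 37,411.15
MXN 37,411.15 × 0.081253 = CAD 3,039.77
CAD 3,039.77 × 5.0225 = CNY 15,267.24
Profit = CNY 15,267.24 − CNY 15,000.00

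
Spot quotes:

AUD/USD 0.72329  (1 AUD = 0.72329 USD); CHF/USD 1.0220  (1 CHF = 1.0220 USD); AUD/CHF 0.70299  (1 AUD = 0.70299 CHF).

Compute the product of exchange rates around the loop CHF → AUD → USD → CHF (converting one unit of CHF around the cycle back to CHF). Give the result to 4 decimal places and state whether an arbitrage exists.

1.0067 (arbitrage exists)

Around CHF → AUD → USD → CHF: 1 ÷ 0.70299 × 0.72329 ÷ 1.0220 = 1.006729
Product > 1; profitable direction is CHF → AUD → USD → CHF.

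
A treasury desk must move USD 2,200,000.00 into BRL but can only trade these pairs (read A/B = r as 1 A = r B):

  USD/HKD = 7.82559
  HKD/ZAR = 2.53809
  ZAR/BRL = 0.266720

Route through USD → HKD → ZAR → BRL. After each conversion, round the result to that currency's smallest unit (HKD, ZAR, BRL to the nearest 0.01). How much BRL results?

USD 2,200,000.00 × 7.82559 = HKD 17,216,298.00
HKD 17,216,298.00 × 2.53809 = ZAR 43,696,513.79
ZAR 43,696,513.79 × 0.266720 = BRL 11,654,734.16

BRL 11,654,734.16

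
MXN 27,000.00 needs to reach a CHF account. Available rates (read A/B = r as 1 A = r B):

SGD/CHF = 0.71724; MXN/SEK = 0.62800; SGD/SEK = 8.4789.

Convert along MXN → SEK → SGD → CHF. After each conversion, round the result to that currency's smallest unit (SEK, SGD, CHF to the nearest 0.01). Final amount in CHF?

CHF 1,434.33

MXN 27,000.00 × 0.62800 = SEK 16,956.00
SEK 16,956.00 ÷ 8.4789 = SGD 1,999.79
SGD 1,999.79 × 0.71724 = CHF 1,434.33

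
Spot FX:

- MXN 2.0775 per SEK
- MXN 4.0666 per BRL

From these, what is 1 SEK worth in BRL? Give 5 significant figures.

SEK/BRL = 0.51087

1 SEK × 2.0775 = 2.0775 MXN
2.0775 MXN ÷ 4.0666 = 0.510869 BRL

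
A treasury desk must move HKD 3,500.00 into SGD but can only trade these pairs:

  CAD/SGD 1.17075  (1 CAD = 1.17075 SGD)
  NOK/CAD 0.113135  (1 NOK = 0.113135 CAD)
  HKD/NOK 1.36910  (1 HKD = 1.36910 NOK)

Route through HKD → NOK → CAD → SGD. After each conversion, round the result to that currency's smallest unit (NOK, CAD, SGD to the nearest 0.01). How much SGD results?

HKD 3,500.00 × 1.36910 = NOK 4,791.85
NOK 4,791.85 × 0.113135 = CAD 542.13
CAD 542.13 × 1.17075 = SGD 634.70

SGD 634.70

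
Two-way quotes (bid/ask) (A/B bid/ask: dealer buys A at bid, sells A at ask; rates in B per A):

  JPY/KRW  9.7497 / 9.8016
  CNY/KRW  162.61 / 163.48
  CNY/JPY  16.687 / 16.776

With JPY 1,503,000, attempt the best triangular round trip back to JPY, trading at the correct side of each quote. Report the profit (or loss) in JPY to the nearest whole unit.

Net result: JPY -7,233 (no profitable arbitrage after spreads)

Best loop JPY → KRW → CNY → JPY:
JPY 1,503,000 × 9.7497 (sell JPY at bid) = KRW 14,653,799
KRW 14,653,799 ÷ 163.48 (buy CNY at ask) = CNY 89,636.65
CNY 89,636.65 × 16.687 (sell CNY at bid) = JPY 1,495,767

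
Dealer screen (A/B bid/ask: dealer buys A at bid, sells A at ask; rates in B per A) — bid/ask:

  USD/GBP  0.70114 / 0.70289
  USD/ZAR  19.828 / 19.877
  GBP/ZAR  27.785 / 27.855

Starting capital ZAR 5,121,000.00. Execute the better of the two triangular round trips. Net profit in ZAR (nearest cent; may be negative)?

Best loop ZAR → GBP → USD → ZAR:
ZAR 5,121,000.00 ÷ 27.855 (buy GBP at ask) = GBP 183,844.91
GBP 183,844.91 ÷ 0.70289 (buy USD at ask) = USD 261,555.74
USD 261,555.74 × 19.828 (sell USD at bid) = ZAR 5,186,127.13

Net profit: ZAR 65,127.13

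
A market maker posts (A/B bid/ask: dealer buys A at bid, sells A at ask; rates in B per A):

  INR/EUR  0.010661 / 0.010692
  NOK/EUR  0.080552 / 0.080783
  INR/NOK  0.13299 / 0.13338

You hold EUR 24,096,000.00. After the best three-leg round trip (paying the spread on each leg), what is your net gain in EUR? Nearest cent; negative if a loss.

Best loop EUR → INR → NOK → EUR:
EUR 24,096,000.00 ÷ 0.010692 (buy INR at ask) = INR 2,253,647,586.98
INR 2,253,647,586.98 × 0.13299 (sell INR at bid) = NOK 299,712,592.59
NOK 299,712,592.59 × 0.080552 (sell NOK at bid) = EUR 24,142,448.76

Net profit: EUR 46,448.76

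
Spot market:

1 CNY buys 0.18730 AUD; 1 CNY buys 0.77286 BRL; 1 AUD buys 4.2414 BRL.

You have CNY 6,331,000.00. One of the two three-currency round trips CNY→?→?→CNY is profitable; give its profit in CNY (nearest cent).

Profit: CNY 176,564.66

Profitable loop is CNY → AUD → BRL → CNY:
CNY 6,331,000.00 × 0.18730 = AUD 1,185,796.30
AUD 1,185,796.30 × 4.2414 = BRL 5,029,436.43
BRL 5,029,436.43 ÷ 0.77286 = CNY 6,507,564.66
Profit = CNY 6,507,564.66 − CNY 6,331,000.00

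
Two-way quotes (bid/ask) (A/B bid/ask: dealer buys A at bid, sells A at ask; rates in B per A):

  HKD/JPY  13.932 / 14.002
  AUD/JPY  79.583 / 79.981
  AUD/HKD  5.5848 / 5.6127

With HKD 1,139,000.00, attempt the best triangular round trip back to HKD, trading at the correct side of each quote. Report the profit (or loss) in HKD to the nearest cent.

Net profit: HKD 14,405.79

Best loop HKD → AUD → JPY → HKD:
HKD 1,139,000.00 ÷ 5.6127 (buy AUD at ask) = AUD 202,932.63
AUD 202,932.63 × 79.583 (sell AUD at bid) = JPY 16,149,988
JPY 16,149,988 ÷ 14.002 (buy HKD at ask) = HKD 1,153,405.79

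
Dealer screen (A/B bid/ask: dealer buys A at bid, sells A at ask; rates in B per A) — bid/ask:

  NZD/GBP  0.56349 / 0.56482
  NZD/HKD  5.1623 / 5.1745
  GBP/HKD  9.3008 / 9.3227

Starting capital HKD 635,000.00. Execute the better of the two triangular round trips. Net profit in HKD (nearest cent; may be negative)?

Net profit: HKD 8,149.38

Best loop HKD → NZD → GBP → HKD:
HKD 635,000.00 ÷ 5.1745 (buy NZD at ask) = NZD 122,717.17
NZD 122,717.17 × 0.56349 (sell NZD at bid) = GBP 69,149.90
GBP 69,149.90 × 9.3008 (sell GBP at bid) = HKD 643,149.38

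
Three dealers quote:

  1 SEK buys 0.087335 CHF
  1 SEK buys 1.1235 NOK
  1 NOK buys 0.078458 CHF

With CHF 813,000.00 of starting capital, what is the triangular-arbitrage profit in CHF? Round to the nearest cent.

Profit: CHF 7,564.13

Profitable loop is CHF → SEK → NOK → CHF:
CHF 813,000.00 ÷ 0.087335 = SEK 9,308,982.65
SEK 9,308,982.65 × 1.1235 = NOK 10,458,642.01
NOK 10,458,642.01 × 0.078458 = CHF 820,564.13
Profit = CHF 820,564.13 − CHF 813,000.00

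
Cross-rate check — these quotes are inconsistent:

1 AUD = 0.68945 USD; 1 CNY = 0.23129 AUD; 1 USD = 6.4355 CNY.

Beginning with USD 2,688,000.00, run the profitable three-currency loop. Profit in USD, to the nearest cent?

Profit: USD 70,488.58

Profitable loop is USD → CNY → AUD → USD:
USD 2,688,000.00 × 6.4355 = CNY 17,298,624.00
CNY 17,298,624.00 × 0.23129 = AUD 4,000,998.74
AUD 4,000,998.74 × 0.68945 = USD 2,758,488.58
Profit = USD 2,758,488.58 − USD 2,688,000.00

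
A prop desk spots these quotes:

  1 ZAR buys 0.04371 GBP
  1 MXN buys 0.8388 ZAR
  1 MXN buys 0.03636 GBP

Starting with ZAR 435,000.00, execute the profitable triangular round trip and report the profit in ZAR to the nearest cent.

Profit: ZAR 3,636.34

Profitable loop is ZAR → GBP → MXN → ZAR:
ZAR 435,000.00 × 0.04371 = GBP 19,013.85
GBP 19,013.85 ÷ 0.03636 = MXN 522,933.17
MXN 522,933.17 × 0.8388 = ZAR 438,636.34
Profit = ZAR 438,636.34 − ZAR 435,000.00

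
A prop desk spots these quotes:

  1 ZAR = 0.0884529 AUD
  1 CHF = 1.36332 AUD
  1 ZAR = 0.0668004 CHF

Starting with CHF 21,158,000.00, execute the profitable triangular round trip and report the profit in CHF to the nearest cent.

Profitable loop is CHF → AUD → ZAR → CHF:
CHF 21,158,000.00 × 1.36332 = AUD 28,845,124.56
AUD 28,845,124.56 ÷ 0.0884529 = ZAR 326,107,166.19
ZAR 326,107,166.19 × 0.0668004 = CHF 21,784,089.14
Profit = CHF 21,784,089.14 − CHF 21,158,000.00

Profit: CHF 626,089.14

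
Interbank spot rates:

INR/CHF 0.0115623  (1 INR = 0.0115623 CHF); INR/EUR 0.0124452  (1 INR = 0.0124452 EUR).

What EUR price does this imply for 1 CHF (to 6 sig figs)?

1 CHF ÷ 0.0115623 = 86.488 INR
86.488 INR × 0.0124452 = 1.07636 EUR

CHF/EUR = 1.07636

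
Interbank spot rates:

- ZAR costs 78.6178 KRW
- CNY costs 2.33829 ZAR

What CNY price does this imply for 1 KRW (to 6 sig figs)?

1 KRW ÷ 78.6178 = 0.0127198 ZAR
0.0127198 ZAR ÷ 2.33829 = 0.00543977 CNY

KRW/CNY = 0.00543977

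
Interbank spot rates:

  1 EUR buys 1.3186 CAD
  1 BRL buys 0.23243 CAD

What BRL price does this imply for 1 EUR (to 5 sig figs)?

1 EUR × 1.3186 = 1.3186 CAD
1.3186 CAD ÷ 0.23243 = 5.67311 BRL

EUR/BRL = 5.6731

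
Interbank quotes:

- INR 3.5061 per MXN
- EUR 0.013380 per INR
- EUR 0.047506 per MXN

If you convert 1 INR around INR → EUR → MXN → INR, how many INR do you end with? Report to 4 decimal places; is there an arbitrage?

0.9875 (arbitrage exists)

Around INR → EUR → MXN → INR: 1 × 0.013380 ÷ 0.047506 × 3.5061 = 0.987488
Product < 1; profitable direction is INR → MXN → EUR → INR.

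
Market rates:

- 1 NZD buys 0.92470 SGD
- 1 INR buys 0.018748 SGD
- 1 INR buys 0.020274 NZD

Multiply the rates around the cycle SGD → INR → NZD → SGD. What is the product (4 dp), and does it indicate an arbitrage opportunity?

1.0000 (no arbitrage)

Around SGD → INR → NZD → SGD: 1 ÷ 0.018748 × 0.020274 × 0.92470 = 0.999966
Product ≈ 1 (deviation 0.003%, within rounding noise).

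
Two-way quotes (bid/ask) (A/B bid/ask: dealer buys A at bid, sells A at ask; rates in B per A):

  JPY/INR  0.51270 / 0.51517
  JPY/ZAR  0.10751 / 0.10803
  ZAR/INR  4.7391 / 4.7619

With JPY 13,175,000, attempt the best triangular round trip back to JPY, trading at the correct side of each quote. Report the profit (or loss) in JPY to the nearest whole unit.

Net result: JPY -44,257 (no profitable arbitrage after spreads)

Best loop JPY → INR → ZAR → JPY:
JPY 13,175,000 × 0.51270 (sell JPY at bid) = INR 6,754,822.50
INR 6,754,822.50 ÷ 4.7619 (buy ZAR at ask) = ZAR 1,418,514.14
ZAR 1,418,514.14 ÷ 0.10803 (buy JPY at ask) = JPY 13,130,743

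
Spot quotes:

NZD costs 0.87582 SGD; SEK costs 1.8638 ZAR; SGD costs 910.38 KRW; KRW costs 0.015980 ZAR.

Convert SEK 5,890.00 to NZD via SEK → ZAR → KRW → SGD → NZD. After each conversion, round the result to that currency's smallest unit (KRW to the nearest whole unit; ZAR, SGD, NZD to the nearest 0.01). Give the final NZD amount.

NZD 861.59

SEK 5,890.00 × 1.8638 = ZAR 10,977.78
ZAR 10,977.78 ÷ 0.015980 = KRW 686,970
KRW 686,970 ÷ 910.38 = SGD 754.60
SGD 754.60 ÷ 0.87582 = NZD 861.59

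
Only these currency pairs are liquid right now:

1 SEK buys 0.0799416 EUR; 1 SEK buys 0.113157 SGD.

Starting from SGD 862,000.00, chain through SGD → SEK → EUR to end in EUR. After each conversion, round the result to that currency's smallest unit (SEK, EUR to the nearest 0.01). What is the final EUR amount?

EUR 608,973.90

SGD 862,000.00 ÷ 0.113157 = SEK 7,617,734.65
SEK 7,617,734.65 × 0.0799416 = EUR 608,973.90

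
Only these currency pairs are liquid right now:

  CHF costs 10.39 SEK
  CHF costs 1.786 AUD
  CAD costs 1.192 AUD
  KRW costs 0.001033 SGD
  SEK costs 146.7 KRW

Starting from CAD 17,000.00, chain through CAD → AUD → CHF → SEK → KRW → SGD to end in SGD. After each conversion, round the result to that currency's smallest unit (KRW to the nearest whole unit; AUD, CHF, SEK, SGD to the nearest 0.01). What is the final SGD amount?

CAD 17,000.00 × 1.192 = AUD 20,264.00
AUD 20,264.00 ÷ 1.786 = CHF 11,346.02
CHF 11,346.02 × 10.39 = SEK 117,885.15
SEK 117,885.15 × 146.7 = KRW 17,293,752
KRW 17,293,752 × 0.001033 = SGD 17,864.45

SGD 17,864.45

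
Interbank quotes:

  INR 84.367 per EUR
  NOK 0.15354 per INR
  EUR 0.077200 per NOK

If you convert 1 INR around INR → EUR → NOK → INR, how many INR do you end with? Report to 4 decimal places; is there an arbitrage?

Around INR → EUR → NOK → INR: 1 ÷ 84.367 ÷ 0.077200 ÷ 0.15354 = 0.999974
Product ≈ 1 (deviation 0.003%, within rounding noise).

1.0000 (no arbitrage)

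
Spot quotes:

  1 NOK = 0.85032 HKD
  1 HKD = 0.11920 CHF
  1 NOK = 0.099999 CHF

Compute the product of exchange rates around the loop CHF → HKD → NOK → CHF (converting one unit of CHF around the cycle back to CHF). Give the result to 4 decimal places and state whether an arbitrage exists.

0.9866 (arbitrage exists)

Around CHF → HKD → NOK → CHF: 1 ÷ 0.11920 ÷ 0.85032 × 0.099999 = 0.986591
Product < 1; profitable direction is CHF → NOK → HKD → CHF.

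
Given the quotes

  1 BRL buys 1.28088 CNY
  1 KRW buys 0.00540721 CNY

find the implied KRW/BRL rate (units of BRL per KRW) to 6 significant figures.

1 KRW × 0.00540721 = 0.00540721 CNY
0.00540721 CNY ÷ 1.28088 = 0.00422148 BRL

KRW/BRL = 0.00422148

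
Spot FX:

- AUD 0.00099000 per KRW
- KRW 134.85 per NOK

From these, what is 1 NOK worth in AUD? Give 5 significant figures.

NOK/AUD = 0.13350

1 NOK × 134.85 = 134.85 KRW
134.85 KRW × 0.00099000 = 0.133501 AUD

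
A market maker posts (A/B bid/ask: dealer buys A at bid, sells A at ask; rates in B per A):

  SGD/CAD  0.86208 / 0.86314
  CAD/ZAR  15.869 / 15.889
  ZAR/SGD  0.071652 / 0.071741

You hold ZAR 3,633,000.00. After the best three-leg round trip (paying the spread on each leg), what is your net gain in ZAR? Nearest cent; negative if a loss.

Net profit: ZAR 59,497.10

Best loop ZAR → CAD → SGD → ZAR:
ZAR 3,633,000.00 ÷ 15.889 (buy CAD at ask) = CAD 228,648.75
CAD 228,648.75 ÷ 0.86314 (buy SGD at ask) = SGD 264,903.43
SGD 264,903.43 ÷ 0.071741 (buy ZAR at ask) = ZAR 3,692,497.10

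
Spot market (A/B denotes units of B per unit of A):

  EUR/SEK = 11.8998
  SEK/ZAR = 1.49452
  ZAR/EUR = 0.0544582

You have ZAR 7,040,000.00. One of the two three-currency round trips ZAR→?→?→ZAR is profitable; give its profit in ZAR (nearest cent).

Profit: ZAR 228,888.10

Profitable loop is ZAR → SEK → EUR → ZAR:
ZAR 7,040,000.00 ÷ 1.49452 = SEK 4,710,542.52
SEK 4,710,542.52 ÷ 11.8998 = EUR 395,850.56
EUR 395,850.56 ÷ 0.0544582 = ZAR 7,268,888.10
Profit = ZAR 7,268,888.10 − ZAR 7,040,000.00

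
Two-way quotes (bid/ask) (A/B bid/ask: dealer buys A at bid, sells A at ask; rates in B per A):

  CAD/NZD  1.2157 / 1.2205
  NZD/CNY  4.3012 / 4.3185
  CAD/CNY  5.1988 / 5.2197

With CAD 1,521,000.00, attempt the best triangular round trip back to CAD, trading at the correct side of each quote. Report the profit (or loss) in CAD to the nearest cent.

Best loop CAD → NZD → CNY → CAD:
CAD 1,521,000.00 × 1.2157 (sell CAD at bid) = NZD 1,849,079.70
NZD 1,849,079.70 × 4.3012 (sell NZD at bid) = CNY 7,953,261.61
CNY 7,953,261.61 ÷ 5.2197 (buy CAD at ask) = CAD 1,523,700.90

Net profit: CAD 2,700.90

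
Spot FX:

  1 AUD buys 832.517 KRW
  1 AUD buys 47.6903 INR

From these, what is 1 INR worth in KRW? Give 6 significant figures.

1 INR ÷ 47.6903 = 0.0209686 AUD
0.0209686 AUD × 832.517 = 17.4567 KRW

INR/KRW = 17.4567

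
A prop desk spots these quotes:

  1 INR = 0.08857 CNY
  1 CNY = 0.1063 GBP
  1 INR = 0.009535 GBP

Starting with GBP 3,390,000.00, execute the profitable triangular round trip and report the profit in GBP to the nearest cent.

Profit: GBP 43,210.93

Profitable loop is GBP → CNY → INR → GBP:
GBP 3,390,000.00 ÷ 0.1063 = CNY 31,890,874.88
CNY 31,890,874.88 ÷ 0.08857 = INR 360,064,072.29
INR 360,064,072.29 × 0.009535 = GBP 3,433,210.93
Profit = GBP 3,433,210.93 − GBP 3,390,000.00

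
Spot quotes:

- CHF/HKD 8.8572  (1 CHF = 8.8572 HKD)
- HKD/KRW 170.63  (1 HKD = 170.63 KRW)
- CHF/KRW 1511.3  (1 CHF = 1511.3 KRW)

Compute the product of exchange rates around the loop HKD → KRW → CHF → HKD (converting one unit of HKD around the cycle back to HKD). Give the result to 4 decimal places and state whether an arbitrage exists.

Around HKD → KRW → CHF → HKD: 1 × 170.63 ÷ 1511.3 × 8.8572 = 1.000003
Product ≈ 1 (deviation 0.000%, within rounding noise).

1.0000 (no arbitrage)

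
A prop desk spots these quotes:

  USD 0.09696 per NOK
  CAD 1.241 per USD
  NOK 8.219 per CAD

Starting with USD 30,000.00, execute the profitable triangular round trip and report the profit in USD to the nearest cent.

Profitable loop is USD → NOK → CAD → USD:
USD 30,000.00 ÷ 0.09696 = NOK 309,405.94
NOK 309,405.94 ÷ 8.219 = CAD 37,645.21
CAD 37,645.21 ÷ 1.241 = USD 30,334.57
Profit = USD 30,334.57 − USD 30,000.00

Profit: USD 334.57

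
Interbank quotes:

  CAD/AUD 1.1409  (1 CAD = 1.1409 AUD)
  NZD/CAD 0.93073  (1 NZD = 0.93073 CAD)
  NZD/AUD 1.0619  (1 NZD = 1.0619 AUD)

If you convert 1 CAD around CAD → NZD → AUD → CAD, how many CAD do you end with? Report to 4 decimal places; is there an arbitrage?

1.0000 (no arbitrage)

Around CAD → NZD → AUD → CAD: 1 ÷ 0.93073 × 1.0619 ÷ 1.1409 = 1.000028
Product ≈ 1 (deviation 0.003%, within rounding noise).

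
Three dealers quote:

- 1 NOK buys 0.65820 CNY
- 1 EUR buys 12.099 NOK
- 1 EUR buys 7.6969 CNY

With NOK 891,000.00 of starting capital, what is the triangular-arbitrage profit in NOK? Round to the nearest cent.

Profit: NOK 30,869.01

Profitable loop is NOK → CNY → EUR → NOK:
NOK 891,000.00 × 0.65820 = CNY 586,456.20
CNY 586,456.20 ÷ 7.6969 = EUR 76,193.82
EUR 76,193.82 × 12.099 = NOK 921,869.01
Profit = NOK 921,869.01 − NOK 891,000.00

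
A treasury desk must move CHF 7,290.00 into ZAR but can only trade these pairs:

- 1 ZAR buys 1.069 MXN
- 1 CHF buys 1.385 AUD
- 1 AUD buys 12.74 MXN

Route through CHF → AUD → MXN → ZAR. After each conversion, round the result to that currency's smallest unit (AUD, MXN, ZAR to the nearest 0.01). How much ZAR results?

CHF 7,290.00 × 1.385 = AUD 10,096.65
AUD 10,096.65 × 12.74 = MXN 128,631.32
MXN 128,631.32 ÷ 1.069 = ZAR 120,328.64

ZAR 120,328.64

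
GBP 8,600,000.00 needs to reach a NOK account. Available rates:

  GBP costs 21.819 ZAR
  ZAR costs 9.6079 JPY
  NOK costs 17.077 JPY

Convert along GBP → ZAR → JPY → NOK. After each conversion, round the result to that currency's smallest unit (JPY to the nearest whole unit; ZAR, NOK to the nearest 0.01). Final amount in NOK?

NOK 105,572,350.12

GBP 8,600,000.00 × 21.819 = ZAR 187,643,400.00
ZAR 187,643,400.00 × 9.6079 = JPY 1,802,859,023
JPY 1,802,859,023 ÷ 17.077 = NOK 105,572,350.12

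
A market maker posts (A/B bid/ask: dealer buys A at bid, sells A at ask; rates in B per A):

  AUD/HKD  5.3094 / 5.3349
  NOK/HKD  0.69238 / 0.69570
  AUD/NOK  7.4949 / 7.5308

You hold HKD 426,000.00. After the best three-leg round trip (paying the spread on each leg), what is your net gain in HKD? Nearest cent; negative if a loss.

Net profit: HKD 5,709.82

Best loop HKD → NOK → AUD → HKD:
HKD 426,000.00 ÷ 0.69570 (buy NOK at ask) = NOK 612,332.90
NOK 612,332.90 ÷ 7.5308 (buy AUD at ask) = AUD 81,310.47
AUD 81,310.47 × 5.3094 (sell AUD at bid) = HKD 431,709.82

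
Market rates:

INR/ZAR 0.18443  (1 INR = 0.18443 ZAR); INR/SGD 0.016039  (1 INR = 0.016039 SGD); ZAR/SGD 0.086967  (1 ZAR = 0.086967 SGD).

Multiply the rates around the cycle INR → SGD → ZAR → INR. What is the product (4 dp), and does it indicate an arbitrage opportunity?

Around INR → SGD → ZAR → INR: 1 × 0.016039 ÷ 0.086967 ÷ 0.18443 = 0.999980
Product ≈ 1 (deviation 0.002%, within rounding noise).

1.0000 (no arbitrage)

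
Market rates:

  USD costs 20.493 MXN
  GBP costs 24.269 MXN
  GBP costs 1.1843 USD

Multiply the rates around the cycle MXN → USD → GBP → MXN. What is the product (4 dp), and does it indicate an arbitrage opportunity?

1.0000 (no arbitrage)

Around MXN → USD → GBP → MXN: 1 ÷ 20.493 ÷ 1.1843 × 24.269 = 0.999965
Product ≈ 1 (deviation 0.004%, within rounding noise).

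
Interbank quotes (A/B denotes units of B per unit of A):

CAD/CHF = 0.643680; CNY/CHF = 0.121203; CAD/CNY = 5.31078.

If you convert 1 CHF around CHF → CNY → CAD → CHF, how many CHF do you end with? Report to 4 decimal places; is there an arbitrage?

1.0000 (no arbitrage)

Around CHF → CNY → CAD → CHF: 1 ÷ 0.121203 ÷ 5.31078 × 0.643680 = 0.999996
Product ≈ 1 (deviation 0.000%, within rounding noise).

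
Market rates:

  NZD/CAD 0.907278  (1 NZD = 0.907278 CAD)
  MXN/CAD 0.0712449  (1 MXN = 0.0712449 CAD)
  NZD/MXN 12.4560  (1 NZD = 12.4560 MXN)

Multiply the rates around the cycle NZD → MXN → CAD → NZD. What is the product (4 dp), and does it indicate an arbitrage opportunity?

Around NZD → MXN → CAD → NZD: 1 × 12.4560 × 0.0712449 ÷ 0.907278 = 0.978120
Product < 1; profitable direction is NZD → CAD → MXN → NZD.

0.9781 (arbitrage exists)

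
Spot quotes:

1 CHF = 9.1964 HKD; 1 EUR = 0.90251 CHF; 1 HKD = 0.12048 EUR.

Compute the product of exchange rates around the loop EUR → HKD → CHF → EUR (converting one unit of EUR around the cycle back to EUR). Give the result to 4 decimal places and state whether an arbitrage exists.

Around EUR → HKD → CHF → EUR: 1 ÷ 0.12048 ÷ 9.1964 ÷ 0.90251 = 1.000035
Product ≈ 1 (deviation 0.003%, within rounding noise).

1.0000 (no arbitrage)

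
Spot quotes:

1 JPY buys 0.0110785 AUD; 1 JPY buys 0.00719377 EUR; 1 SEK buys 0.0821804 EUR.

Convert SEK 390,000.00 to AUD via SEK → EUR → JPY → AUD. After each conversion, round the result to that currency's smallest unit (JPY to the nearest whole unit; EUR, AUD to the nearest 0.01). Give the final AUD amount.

AUD 49,357.97

SEK 390,000.00 × 0.0821804 = EUR 32,050.36
EUR 32,050.36 ÷ 0.00719377 = JPY 4,455,294
JPY 4,455,294 × 0.0110785 = AUD 49,357.97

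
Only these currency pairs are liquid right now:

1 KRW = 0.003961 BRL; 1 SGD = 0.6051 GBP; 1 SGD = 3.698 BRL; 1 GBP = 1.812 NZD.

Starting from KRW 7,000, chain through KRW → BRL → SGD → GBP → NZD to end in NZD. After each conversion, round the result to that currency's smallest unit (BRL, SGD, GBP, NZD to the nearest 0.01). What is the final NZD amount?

KRW 7,000 × 0.003961 = BRL 27.73
BRL 27.73 ÷ 3.698 = SGD 7.50
SGD 7.50 × 0.6051 = GBP 4.54
GBP 4.54 × 1.812 = NZD 8.23

NZD 8.23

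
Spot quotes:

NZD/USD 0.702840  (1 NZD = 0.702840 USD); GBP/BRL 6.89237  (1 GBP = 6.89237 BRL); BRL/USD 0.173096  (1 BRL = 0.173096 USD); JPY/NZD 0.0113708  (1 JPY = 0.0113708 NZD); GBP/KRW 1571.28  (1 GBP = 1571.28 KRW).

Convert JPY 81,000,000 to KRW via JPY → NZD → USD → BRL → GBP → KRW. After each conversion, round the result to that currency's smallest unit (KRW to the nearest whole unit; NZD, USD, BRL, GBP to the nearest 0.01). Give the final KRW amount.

KRW 852,570,840

JPY 81,000,000 × 0.0113708 = NZD 921,034.80
NZD 921,034.80 × 0.702840 = USD 647,340.10
USD 647,340.10 ÷ 0.173096 = BRL 3,739,775.04
BRL 3,739,775.04 ÷ 6.89237 = GBP 542,596.38
GBP 542,596.38 × 1571.28 = KRW 852,570,840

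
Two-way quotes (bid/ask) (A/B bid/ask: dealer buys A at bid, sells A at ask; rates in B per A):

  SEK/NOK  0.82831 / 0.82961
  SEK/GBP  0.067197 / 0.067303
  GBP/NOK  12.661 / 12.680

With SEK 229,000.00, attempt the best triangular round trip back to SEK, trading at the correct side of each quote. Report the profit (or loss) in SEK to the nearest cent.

Best loop SEK → GBP → NOK → SEK:
SEK 229,000.00 × 0.067197 (sell SEK at bid) = GBP 15,388.11
GBP 15,388.11 × 12.661 (sell GBP at bid) = NOK 194,828.90
NOK 194,828.90 ÷ 0.82961 (buy SEK at ask) = SEK 234,843.96

Net profit: SEK 5,843.96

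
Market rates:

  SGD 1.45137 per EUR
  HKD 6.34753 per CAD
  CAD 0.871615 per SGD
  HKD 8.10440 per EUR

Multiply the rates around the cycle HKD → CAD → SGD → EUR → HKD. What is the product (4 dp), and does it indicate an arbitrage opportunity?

1.0093 (arbitrage exists)

Around HKD → CAD → SGD → EUR → HKD: 1 ÷ 6.34753 ÷ 0.871615 ÷ 1.45137 × 8.10440 = 1.009284
Product > 1; profitable direction is HKD → CAD → SGD → EUR → HKD.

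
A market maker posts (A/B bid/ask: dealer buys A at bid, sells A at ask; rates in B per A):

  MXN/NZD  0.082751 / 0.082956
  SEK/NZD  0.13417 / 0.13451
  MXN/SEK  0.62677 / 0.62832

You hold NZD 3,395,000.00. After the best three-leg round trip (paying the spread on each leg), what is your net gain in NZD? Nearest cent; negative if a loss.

Best loop NZD → MXN → SEK → NZD:
NZD 3,395,000.00 ÷ 0.082956 (buy MXN at ask) = MXN 40,925,309.80
MXN 40,925,309.80 × 0.62677 (sell MXN at bid) = SEK 25,650,756.43
SEK 25,650,756.43 × 0.13417 (sell SEK at bid) = NZD 3,441,561.99

Net profit: NZD 46,561.99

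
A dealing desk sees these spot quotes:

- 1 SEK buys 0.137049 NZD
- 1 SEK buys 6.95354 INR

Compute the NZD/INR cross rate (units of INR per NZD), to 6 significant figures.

1 NZD ÷ 0.137049 = 7.29666 SEK
7.29666 SEK × 6.95354 = 50.7376 INR

NZD/INR = 50.7376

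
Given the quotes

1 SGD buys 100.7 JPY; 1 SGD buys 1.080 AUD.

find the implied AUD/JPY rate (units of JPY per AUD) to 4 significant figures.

AUD/JPY = 93.24

1 AUD ÷ 1.080 = 0.925926 SGD
0.925926 SGD × 100.7 = 93.2407 JPY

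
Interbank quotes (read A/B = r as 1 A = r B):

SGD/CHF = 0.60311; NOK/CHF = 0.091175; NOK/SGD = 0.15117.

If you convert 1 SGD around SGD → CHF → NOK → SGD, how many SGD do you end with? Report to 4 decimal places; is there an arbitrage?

1.0000 (no arbitrage)

Around SGD → CHF → NOK → SGD: 1 × 0.60311 ÷ 0.091175 × 0.15117 = 0.999969
Product ≈ 1 (deviation 0.003%, within rounding noise).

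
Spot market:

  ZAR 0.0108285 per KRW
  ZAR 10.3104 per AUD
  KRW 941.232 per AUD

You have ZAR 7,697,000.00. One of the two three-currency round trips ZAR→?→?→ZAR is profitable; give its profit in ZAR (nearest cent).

Profitable loop is ZAR → KRW → AUD → ZAR:
ZAR 7,697,000.00 ÷ 0.0108285 = KRW 710,809,438
KRW 710,809,438 ÷ 941.232 = AUD 755,190.47
AUD 755,190.47 × 10.3104 = ZAR 7,786,315.84
Profit = ZAR 7,786,315.84 − ZAR 7,697,000.00

Profit: ZAR 89,315.84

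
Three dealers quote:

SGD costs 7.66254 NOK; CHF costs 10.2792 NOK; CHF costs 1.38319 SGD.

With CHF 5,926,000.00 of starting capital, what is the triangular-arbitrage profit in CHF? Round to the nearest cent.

Profitable loop is CHF → SGD → NOK → CHF:
CHF 5,926,000.00 × 1.38319 = SGD 8,196,783.94
SGD 8,196,783.94 × 7.66254 = NOK 62,808,184.81
NOK 62,808,184.81 ÷ 10.2792 = CHF 6,110,221.11
Profit = CHF 6,110,221.11 − CHF 5,926,000.00

Profit: CHF 184,221.11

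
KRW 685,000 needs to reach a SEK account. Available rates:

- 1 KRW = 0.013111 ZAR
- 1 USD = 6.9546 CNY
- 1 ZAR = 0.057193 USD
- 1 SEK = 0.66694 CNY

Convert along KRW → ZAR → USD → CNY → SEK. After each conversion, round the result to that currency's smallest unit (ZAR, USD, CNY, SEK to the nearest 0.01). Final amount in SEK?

SEK 5,356.15

KRW 685,000 × 0.013111 = ZAR 8,981.03
ZAR 8,981.03 × 0.057193 = USD 513.65
USD 513.65 × 6.9546 = CNY 3,572.23
CNY 3,572.23 ÷ 0.66694 = SEK 5,356.15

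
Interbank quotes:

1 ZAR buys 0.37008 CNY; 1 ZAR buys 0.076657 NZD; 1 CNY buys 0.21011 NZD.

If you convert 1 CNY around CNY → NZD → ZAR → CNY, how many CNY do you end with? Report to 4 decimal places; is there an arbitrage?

1.0144 (arbitrage exists)

Around CNY → NZD → ZAR → CNY: 1 × 0.21011 ÷ 0.076657 × 0.37008 = 1.014356
Product > 1; profitable direction is CNY → NZD → ZAR → CNY.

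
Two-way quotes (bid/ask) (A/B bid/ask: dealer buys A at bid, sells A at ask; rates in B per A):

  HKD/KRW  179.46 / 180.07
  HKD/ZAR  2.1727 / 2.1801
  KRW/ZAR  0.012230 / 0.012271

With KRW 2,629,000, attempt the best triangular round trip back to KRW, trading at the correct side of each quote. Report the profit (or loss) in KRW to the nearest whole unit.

Net profit: KRW 17,722

Best loop KRW → ZAR → HKD → KRW:
KRW 2,629,000 × 0.012230 (sell KRW at bid) = ZAR 32,152.67
ZAR 32,152.67 ÷ 2.1801 (buy HKD at ask) = HKD 14,748.25
HKD 14,748.25 × 179.46 (sell HKD at bid) = KRW 2,646,722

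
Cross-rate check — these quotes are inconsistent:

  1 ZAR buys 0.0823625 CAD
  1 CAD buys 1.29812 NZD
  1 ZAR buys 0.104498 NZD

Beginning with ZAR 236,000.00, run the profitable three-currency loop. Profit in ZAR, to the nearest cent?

Profitable loop is ZAR → CAD → NZD → ZAR:
ZAR 236,000.00 × 0.0823625 = CAD 19,437.55
CAD 19,437.55 × 1.29812 = NZD 25,232.27
NZD 25,232.27 ÷ 0.104498 = ZAR 241,461.77
Profit = ZAR 241,461.77 − ZAR 236,000.00

Profit: ZAR 5,461.77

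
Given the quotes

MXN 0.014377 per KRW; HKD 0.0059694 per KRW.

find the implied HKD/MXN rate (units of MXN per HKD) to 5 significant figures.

HKD/MXN = 2.4084

1 HKD ÷ 0.0059694 = 167.521 KRW
167.521 KRW × 0.014377 = 2.40845 MXN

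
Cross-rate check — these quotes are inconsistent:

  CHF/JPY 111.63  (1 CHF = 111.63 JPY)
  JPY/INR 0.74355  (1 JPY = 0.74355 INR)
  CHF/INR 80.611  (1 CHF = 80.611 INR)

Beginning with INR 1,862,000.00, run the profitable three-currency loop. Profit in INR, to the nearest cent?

Profitable loop is INR → CHF → JPY → INR:
INR 1,862,000.00 ÷ 80.611 = CHF 23,098.58
CHF 23,098.58 × 111.63 = JPY 2,578,495
JPY 2,578,495 × 0.74355 = INR 1,917,239.95
Profit = INR 1,917,239.95 − INR 1,862,000.00

Profit: INR 55,239.95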